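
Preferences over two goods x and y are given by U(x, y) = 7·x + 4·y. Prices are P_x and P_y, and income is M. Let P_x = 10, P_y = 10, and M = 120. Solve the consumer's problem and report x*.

Perfect substitutes: compare marginal utility per dollar. 7/P_x vs 4/P_y → 0.7 vs 0.4.
x gives more utility per dollar, so spend all income on x: x* = M/P_x, y* = 0.
Numerically: x* = 12, y* = 0.

x* = 12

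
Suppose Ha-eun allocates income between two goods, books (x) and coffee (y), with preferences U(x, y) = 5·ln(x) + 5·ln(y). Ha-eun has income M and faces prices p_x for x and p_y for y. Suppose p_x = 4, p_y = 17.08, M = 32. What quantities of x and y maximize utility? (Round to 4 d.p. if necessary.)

x* = 4, y* = 0.9368

The MRS is y/x. Set MRS = p_x/p_y.
Rearranging, p_y·y = p_x·x. Substituting into the budget gives p_x·x·(1 + 1) = M.
Demand: x*(p_x,p_y,M) = 0.5·M/p_x and y* = 0.5·M/p_y.
At p_x=4, p_y=17.08, M=32: x* = 0.5·32/4 = 4, y* = 0.9368.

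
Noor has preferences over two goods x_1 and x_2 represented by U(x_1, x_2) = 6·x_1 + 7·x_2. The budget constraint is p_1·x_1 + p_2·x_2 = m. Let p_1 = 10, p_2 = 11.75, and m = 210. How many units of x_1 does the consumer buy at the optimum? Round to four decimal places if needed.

x_1* = 21

Linear utility — the consumer picks whichever good has higher MU/price: 6/10 = 0.6 vs 7/11.75 = 0.5957.
x_1 gives more utility per dollar, so spend all income on x_1: x_1* = m/p_1, x_2* = 0.
Numerically: x_1* = 21, x_2* = 0.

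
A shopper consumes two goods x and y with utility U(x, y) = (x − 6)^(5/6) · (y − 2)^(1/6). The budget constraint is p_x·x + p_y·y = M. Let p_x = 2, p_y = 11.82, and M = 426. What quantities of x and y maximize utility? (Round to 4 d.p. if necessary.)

x* = 168.65, y* = 7.5042

This is Cobb-Douglas in (x−6, y−2): tangency gives 5/6·p_y·(y−2) = 1/6·p_x·(x−6).
Substituting into the budget: x* = 6 + 5/6·(M − 6·p_x − 2·p_y)/p_x, and y* = 2 + 1/6·(…)/p_y.
Discretionary income = 426 − 6·2 − 2·11.82 = 390.36; x* = 6 + 5/6·390.36/2 = 168.65; y* = 2 + 1/6·390.36/11.82 = 7.5042.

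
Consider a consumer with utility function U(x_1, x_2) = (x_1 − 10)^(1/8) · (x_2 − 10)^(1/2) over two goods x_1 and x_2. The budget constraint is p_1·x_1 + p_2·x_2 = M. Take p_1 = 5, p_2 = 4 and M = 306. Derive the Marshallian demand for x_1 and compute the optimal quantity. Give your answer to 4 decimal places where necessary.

This is Cobb-Douglas in (x_1−10, x_2−10): tangency gives 0.125·p_2·(x_2−10) = 0.5·p_1·(x_1−10).
Substituting into the budget: x_1* = 10 + 0.2·(M − 10·p_1 − 10·p_2)/p_1, and x_2* = 10 + 0.8·(…)/p_2.
Discretionary income = 306 − 10·5 − 10·4 = 216; x_1* = 10 + 0.2·216/5 = 18.64.

x_1* = 18.64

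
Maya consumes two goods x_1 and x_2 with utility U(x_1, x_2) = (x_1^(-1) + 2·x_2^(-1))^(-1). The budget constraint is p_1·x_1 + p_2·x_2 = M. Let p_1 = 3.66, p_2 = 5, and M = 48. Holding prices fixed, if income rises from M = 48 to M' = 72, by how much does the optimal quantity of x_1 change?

Δx_1* = 2.4717

MRS = MU_x_1/MU_x_2 = (1/2)·(x_2/x_1)^(2). Set equal to p_1/p_2.
Solve for the ratio: x_2/x_1 = [2·p_1/p_2]^(0.5).
Substitute x_2 = (x_2/x_1)·x_1 into the budget: x_1* = M/(p_1 + p_2·(x_2/x_1)).
Numerically x_2/x_1 = 1.209959, so x_1* = 48/(3.66 + 5·1.209959) = 4.9435.
At M' = 72: x_1* = 7.4152. Change: 7.4152 − 4.9435 = 2.4717.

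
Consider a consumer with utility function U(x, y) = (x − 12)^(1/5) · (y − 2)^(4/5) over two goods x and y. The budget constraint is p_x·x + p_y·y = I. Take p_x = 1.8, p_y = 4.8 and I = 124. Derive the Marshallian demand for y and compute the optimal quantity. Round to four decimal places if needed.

y* = 17.4667

Let x' = x−12, y' = y−2. MRS = (1/4)·y'/x' = p_x/p_y.
After buying the subsistence bundle (12, 2), a share 0.2 of the remaining income goes to x: x* = 12 + 0.2·(I − 12p_x − 2p_y)/p_x.
Discretionary income = 124 − 12·1.8 − 2·4.8 = 92.8; y* = 2 + 0.8·92.8/4.8 = 17.4667.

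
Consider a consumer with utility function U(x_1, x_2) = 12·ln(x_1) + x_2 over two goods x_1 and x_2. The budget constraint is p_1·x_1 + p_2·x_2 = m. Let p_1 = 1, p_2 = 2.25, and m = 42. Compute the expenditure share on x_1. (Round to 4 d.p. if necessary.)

MU_x_1 = 12/x_1, MU_x_2 = 1. Tangency: 12/x_1 = p_1/p_2.
So x_1*(p_1,p_2) = 12·p_2/p_1, independent of income; and x_2* = (m − 12·p_2)/p_2.
At the given prices: x_1* = 12·2.25/1 = 27, and x_2* = 6.6667.
Expenditure on x_1: 1·27 = 27; share = 0.6429.

share on x_1 = 0.6429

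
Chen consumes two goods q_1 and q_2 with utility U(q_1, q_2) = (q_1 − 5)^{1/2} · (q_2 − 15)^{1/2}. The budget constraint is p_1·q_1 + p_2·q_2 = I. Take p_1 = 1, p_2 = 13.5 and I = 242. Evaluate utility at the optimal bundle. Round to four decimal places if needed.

This is Cobb-Douglas in (q_1−5, q_2−15): tangency gives 0.5·p_2·(q_2−15) = 0.5·p_1·(q_1−5).
Substituting into the budget: q_1* = 5 + 0.5·(I − 5·p_1 − 15·p_2)/p_1, and q_2* = 15 + 0.5·(…)/p_2.
Discretionary income = 242 − 5·1 − 15·13.5 = 34.5; q_1* = 5 + 0.5·34.5/1 = 22.25; q_2* = 15 + 0.5·34.5/13.5 = 16.2778.
Utility at the optimum: U(22.25, 16.2778) = 4.6949.

V = 4.6949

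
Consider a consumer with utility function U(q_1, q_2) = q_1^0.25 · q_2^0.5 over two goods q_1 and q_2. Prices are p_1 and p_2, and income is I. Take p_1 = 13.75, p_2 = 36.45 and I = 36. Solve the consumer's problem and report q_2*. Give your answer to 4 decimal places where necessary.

The MRS is (1/2)·q_2/q_1. Set MRS = p_1/p_2.
Rearranging, p_2·q_2 = 2·p_1·q_1. Substituting into the budget gives p_1·q_1·(1 + 2) = I.
Demand: q_1*(p_1,p_2,I) = 1/3·I/p_1 and q_2* = 2/3·I/p_2.
At p_1=13.75, p_2=36.45, I=36: q_2* = 2/3·36/36.45 = 0.6584.

q_2* = 0.6584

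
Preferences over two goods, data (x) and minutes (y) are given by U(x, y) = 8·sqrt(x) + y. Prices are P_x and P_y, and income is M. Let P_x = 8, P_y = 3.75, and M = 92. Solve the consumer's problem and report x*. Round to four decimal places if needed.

x* = 3.5156

MU_x = 4/√x, MU_y = 1. Tangency: 4/√x = P_x/P_y.
Solve: √x = 4·P_y/P_x, so x*(P_x,P_y) = (4·P_y/P_x)², and y* = (M − P_x·x*)/P_y.
Plugging in: x* = (4·3.75/8)² = 3.5156.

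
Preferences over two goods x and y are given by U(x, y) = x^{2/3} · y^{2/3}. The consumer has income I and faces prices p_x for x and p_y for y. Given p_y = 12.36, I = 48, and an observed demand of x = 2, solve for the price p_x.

p_x = 12

Tangency: MRS = y/x = p_x/p_y.
So 2/3·p_y·y = 2/3·p_x·x; combined with the budget, a share 0.5 of income goes to x.
Demand: x*(p_x,p_y,I) = 0.5·I/p_x and y* = 0.5·I/p_y.
Set x* = 2 in the demand function and solve for p_x: p_x = 12.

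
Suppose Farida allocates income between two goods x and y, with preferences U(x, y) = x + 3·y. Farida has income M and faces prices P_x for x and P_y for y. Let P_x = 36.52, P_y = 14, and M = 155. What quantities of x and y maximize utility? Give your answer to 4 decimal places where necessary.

x* = 0, y* = 11.0714

Linear utility — the consumer picks whichever good has higher MU/price: 1/36.52 = 0.0274 vs 3/14 = 0.2143.
y gives more utility per dollar, so spend all income on y: y* = M/P_y, x* = 0.
Numerically: x* = 0, y* = 11.0714.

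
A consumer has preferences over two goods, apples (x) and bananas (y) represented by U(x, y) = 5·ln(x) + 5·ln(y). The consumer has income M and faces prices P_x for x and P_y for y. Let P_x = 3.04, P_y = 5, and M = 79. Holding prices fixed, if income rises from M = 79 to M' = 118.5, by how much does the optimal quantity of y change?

MU_x/MU_y = (5·y)/(5·x); tangency sets this equal to P_x/P_y.
So 5·P_y·y = 5·P_x·x; combined with the budget, a share 0.5 of income goes to x.
Demand: x*(P_x,P_y,M) = 0.5·M/P_x and y* = 0.5·M/P_y.
At P_x=3.04, P_y=5, M=79: y* = 0.5·79/5 = 7.9.
At M' = 118.5: y* = 11.85. Change: 11.85 − 7.9 = 3.95.

Δy* = 3.95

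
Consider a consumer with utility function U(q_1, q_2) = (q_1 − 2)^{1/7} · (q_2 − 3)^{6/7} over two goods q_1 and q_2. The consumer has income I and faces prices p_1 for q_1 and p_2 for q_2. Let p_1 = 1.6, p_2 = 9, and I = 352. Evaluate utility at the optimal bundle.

Let q_1' = q_1−2, q_2' = q_2−3. MRS = (1/6)·q_2'/q_1' = p_1/p_2.
Substituting into the budget: q_1* = 2 + 1/7·(I − 2·p_1 − 3·p_2)/p_1, and q_2* = 3 + 6/7·(…)/p_2.
Discretionary income = 352 − 2·1.6 − 3·9 = 321.8; q_1* = 2 + 1/7·321.8/1.6 = 30.7321; q_2* = 3 + 6/7·321.8/9 = 33.6476.
Utility at the optimum: U(30.7321, 33.6476) = 30.3664.

V = 30.3664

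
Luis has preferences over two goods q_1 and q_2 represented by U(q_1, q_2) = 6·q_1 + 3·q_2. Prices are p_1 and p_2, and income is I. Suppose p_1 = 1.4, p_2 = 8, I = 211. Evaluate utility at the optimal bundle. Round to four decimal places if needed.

V = 904.2857

Perfect substitutes: compare marginal utility per dollar. 6/p_1 vs 3/p_2 → 4.2857 vs 0.375.
q_1 gives more utility per dollar, so spend all income on q_1: q_1* = I/p_1, q_2* = 0.
Numerically: q_1* = 150.7143, q_2* = 0.
Utility at the optimum: U(150.7143, 0) = 904.2857.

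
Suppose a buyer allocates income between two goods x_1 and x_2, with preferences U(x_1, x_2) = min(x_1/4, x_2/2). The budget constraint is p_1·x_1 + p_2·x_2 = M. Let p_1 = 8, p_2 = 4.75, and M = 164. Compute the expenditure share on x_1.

Leontief preferences: the optimum is at the kink where x_1/4 = x_2/2, i.e. x_2 = (1/2)·x_1.
Budget: p_1·x_1 + p_2·(1/2)·x_1 = M, so (4·p_1 + 2·p_2)·x_1 = 4·M.
Demand: x_1*(p_1,p_2,M) = 4·M/(4·p_1 + 2·p_2), x_2* = 2·M/(4·p_1 + 2·p_2).
Here 4·8 + 2·4.75 = 41.5, giving x_1* = 15.8072 and x_2* = 7.9036.
Expenditure on x_1: 8·15.8072 = 126.4578; share = 0.7711.

share on x_1 = 0.7711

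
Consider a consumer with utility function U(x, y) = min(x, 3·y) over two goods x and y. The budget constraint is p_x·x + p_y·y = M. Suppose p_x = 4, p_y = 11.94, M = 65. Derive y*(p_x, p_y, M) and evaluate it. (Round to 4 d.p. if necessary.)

y* = 2.7151

Leontief preferences: the optimum is at the kink where x/3 = y/1, i.e. y = (1/3)·x.
Budget: p_x·x + p_y·(1/3)·x = M, so (3·p_x + p_y)·x = 3·M.
Demand: x*(p_x,p_y,M) = 3·M/(3·p_x + p_y), y* = M/(3·p_x + p_y).
Here 3·4 + 11.94 = 23.94, giving y* = 2.7151.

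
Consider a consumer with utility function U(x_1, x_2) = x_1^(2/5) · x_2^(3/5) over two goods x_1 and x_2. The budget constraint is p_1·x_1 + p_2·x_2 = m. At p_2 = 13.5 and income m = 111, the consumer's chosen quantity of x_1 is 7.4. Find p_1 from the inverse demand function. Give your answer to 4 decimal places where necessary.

Tangency: MRS = (2/3)·x_2/x_1 = p_1/p_2.
So 0.4·p_2·x_2 = 0.6·p_1·x_1; combined with the budget, a share 0.4 of income goes to x_1.
Demand: x_1*(p_1,p_2,m) = 0.4·m/p_1 and x_2* = 0.6·m/p_2.
Set x_1* = 7.4 in the demand function and solve for p_1: p_1 = 6.

p_1 = 6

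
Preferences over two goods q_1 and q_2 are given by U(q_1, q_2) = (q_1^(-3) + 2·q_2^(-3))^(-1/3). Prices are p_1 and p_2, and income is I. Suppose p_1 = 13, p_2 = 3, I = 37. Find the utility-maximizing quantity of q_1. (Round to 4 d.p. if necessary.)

With the ratio pinned down, the budget gives q_1* = I/(p_1 + p_2·(q_2/q_1)) and q_2* = (q_2/q_1)·q_1*.
Numerically q_2/q_1 = 1.715786, so q_1* = 37/(13 + 3·1.715786) = 2.0389.

q_1* = 2.0389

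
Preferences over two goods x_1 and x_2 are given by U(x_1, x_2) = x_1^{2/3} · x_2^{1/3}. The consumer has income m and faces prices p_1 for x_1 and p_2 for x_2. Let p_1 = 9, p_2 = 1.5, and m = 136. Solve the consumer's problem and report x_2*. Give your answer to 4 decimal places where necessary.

x_2* = 30.2222

MU_x_1/MU_x_2 = (2/3·x_2)/(1/3·x_1); tangency sets this equal to p_1/p_2.
Rearranging, p_2·x_2 = (1/2)·p_1·x_1. Substituting into the budget gives p_1·x_1·(1 + (1/2)) = m.
Demand: x_1*(p_1,p_2,m) = 2/3·m/p_1 and x_2* = 1/3·m/p_2.
At p_1=9, p_2=1.5, m=136: x_2* = 1/3·136/1.5 = 30.2222.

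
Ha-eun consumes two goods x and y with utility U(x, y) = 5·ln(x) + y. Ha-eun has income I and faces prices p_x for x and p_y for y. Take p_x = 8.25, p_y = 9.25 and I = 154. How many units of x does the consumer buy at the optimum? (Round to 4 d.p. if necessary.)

x* = 5.6061

Set MRS = p_x/p_y: (5/x)/1 = p_x/p_y.
So x*(p_x,p_y) = 5·p_y/p_x, independent of income; and y* = (I − 5·p_y)/p_y.
At the given prices: x* = 5·9.25/8.25 = 5.6061.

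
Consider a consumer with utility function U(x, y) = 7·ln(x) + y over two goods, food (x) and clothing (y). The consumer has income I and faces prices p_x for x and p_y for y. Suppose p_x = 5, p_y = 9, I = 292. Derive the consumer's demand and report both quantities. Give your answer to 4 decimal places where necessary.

x* = 12.6, y* = 25.4444

Set MRS = p_x/p_y: (7/x)/1 = p_x/p_y.
So x*(p_x,p_y) = 7·p_y/p_x, independent of income; and y* = (I − 7·p_y)/p_y.
At the given prices: x* = 7·9/5 = 12.6, and y* = 25.4444.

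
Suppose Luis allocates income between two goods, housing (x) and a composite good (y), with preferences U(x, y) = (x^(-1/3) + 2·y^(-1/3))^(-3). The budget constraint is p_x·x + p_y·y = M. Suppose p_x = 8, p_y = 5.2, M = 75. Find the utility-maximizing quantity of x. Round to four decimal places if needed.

x* = 3.7349

Substitute y = (y/x)·x into the budget: x* = M/(p_x + p_y·(y/x)).
Numerically y/x = 2.323205, so x* = 75/(8 + 5.2·2.323205) = 3.7349.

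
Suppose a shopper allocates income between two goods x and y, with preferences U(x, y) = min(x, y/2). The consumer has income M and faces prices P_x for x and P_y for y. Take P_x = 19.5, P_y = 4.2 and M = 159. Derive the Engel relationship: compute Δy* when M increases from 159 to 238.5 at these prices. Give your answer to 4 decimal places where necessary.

With perfect complements, no substitution: consume in ratio x:y = 1:2.
Budget: P_x·x + P_y·2·x = M, so (P_x + 2·P_y)·x = M.
Demand: x*(P_x,P_y,M) = M/(P_x + 2·P_y), y* = 2·M/(P_x + 2·P_y).
Here 19.5 + 2·4.2 = 27.9, giving y* = 11.3978.
At M' = 238.5: y* = 17.0968. Change: 17.0968 − 11.3978 = 5.6989.

Δy* = 5.6989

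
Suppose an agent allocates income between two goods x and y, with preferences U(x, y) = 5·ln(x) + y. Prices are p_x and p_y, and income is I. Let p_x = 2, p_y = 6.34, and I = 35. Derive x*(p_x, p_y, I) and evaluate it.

MU_x = 5/x, MU_y = 1. Tangency: 5/x = p_x/p_y.
So x*(p_x,p_y) = 5·p_y/p_x, independent of income; and y* = (I − 5·p_y)/p_y.
At the given prices: x* = 5·6.34/2 = 15.85.

x* = 15.85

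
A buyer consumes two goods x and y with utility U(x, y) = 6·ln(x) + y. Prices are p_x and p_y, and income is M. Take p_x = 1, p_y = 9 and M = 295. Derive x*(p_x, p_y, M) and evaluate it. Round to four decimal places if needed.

Set MRS = p_x/p_y: (6/x)/1 = p_x/p_y.
So x*(p_x,p_y) = 6·p_y/p_x, independent of income; and y* = (M − 6·p_y)/p_y.
At the given prices: x* = 6·9/1 = 54.

x* = 54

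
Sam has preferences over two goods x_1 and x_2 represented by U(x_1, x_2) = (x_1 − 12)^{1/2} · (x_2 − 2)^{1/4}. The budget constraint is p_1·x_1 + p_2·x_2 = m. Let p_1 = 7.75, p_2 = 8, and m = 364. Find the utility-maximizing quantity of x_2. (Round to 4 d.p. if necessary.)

x_2* = 12.625

This is Cobb-Douglas in (x_1−12, x_2−2): tangency gives 0.5·p_2·(x_2−2) = 0.25·p_1·(x_1−12).
Substituting into the budget: x_1* = 12 + 2/3·(m − 12·p_1 − 2·p_2)/p_1, and x_2* = 2 + 1/3·(…)/p_2.
Discretionary income = 364 − 12·7.75 − 2·8 = 255; x_2* = 2 + 1/3·255/8 = 12.625.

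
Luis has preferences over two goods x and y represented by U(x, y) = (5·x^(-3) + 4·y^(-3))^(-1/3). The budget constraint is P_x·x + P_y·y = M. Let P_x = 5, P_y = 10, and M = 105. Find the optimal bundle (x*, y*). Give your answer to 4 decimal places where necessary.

x* = 8.1064, y* = 6.4468

From the CES first-order condition, (5/4)·(y/x)^(4) = P_x/P_y.
Hence y/x = ((4/5)·P_x/P_y)^(1/(4)), i.e. raised to the 0.25 power.
Substitute y = (y/x)·x into the budget: x* = M/(P_x + P_y·(y/x)).
Numerically y/x = 0.795271, so x* = 105/(5 + 10·0.795271) = 8.1064 and y* = 0.795271·8.1064 = 6.4468.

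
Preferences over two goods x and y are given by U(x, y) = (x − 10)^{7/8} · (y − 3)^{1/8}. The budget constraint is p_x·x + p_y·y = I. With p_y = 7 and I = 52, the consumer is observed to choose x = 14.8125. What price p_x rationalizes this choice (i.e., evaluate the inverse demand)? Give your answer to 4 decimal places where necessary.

p_x = 2

Let x' = x−10, y' = y−3. MRS = 7·y'/x' = p_x/p_y.
Substituting into the budget: x* = 10 + 0.875·(I − 10·p_x − 3·p_y)/p_x, and y* = 3 + 0.125·(…)/p_y.
Set x* = 14.8125 in the demand function and solve for p_x: p_x = 2.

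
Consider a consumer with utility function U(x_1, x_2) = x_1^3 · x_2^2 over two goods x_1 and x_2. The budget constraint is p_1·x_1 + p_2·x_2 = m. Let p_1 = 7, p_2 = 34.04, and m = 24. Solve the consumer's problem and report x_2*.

The MRS is (3/2)·x_2/x_1. Set MRS = p_1/p_2.
Rearranging, p_2·x_2 = (2/3)·p_1·x_1. Substituting into the budget gives p_1·x_1·(1 + (2/3)) = m.
Demand: x_1*(p_1,p_2,m) = 0.6·m/p_1 and x_2* = 0.4·m/p_2.
At p_1=7, p_2=34.04, m=24: x_2* = 0.4·24/34.04 = 0.282.

x_2* = 0.282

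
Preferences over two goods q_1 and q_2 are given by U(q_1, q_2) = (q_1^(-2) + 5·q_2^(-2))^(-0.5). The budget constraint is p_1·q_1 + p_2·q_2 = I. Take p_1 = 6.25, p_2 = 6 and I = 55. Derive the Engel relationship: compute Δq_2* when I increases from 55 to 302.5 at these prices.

Δq_2* = 25.7662

From the CES first-order condition, (1/5)·(q_2/q_1)^(3) = p_1/p_2.
Solve for the ratio: q_2/q_1 = [5·p_1/p_2]^(1/3).
With the ratio pinned down, the budget gives q_1* = I/(p_1 + p_2·(q_2/q_1)) and q_2* = (q_2/q_1)·q_1*.
Numerically q_2/q_1 = 1.733403, so q_1* = 55/(6.25 + 6·1.733403) = 3.3032 and q_2* = 1.733403·3.3032 = 5.7258.
At I' = 302.5: q_2* = 31.492. Change: 31.492 − 5.7258 = 25.7662.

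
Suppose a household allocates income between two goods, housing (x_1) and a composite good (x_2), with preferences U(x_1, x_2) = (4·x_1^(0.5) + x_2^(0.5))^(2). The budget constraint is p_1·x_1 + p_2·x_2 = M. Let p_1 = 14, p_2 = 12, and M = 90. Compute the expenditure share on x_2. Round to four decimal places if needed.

From the CES first-order condition, 4·(x_2/x_1)^(0.5) = p_1/p_2.
Hence x_2/x_1 = ((1/4)·p_1/p_2)^(1/(0.5)), i.e. raised to the 2 power.
With the ratio pinned down, the budget gives x_1* = M/(p_1 + p_2·(x_2/x_1)) and x_2* = (x_2/x_1)·x_1*.
Numerically x_2/x_1 = 0.085069, so x_1* = 90/(14 + 12·0.085069) = 5.9917 and x_2* = 0.085069·5.9917 = 0.5097.
Expenditure on x_2: 12·0.5097 = 6.1165; share = 0.068.

share on x_2 = 0.068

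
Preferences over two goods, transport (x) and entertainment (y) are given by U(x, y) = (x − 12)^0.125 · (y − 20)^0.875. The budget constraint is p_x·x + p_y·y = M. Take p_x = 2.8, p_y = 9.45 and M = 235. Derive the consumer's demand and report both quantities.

MRS = (1/7)·(y−20)/(x−12). Tangency with p_x/p_y gives y−20 = 7·(p_x/p_y)·(x−12).
After buying the subsistence bundle (12, 20), a share 0.125 of the remaining income goes to x: x* = 12 + 0.125·(M − 12p_x − 20p_y)/p_x.
Discretionary income = 235 − 12·2.8 − 20·9.45 = 12.4; x* = 12 + 0.125·12.4/2.8 = 12.5536; y* = 20 + 0.875·12.4/9.45 = 21.1481.

x* = 12.5536, y* = 21.1481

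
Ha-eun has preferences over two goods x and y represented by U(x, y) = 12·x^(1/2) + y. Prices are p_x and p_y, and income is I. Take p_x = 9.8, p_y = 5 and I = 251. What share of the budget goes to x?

Utility is quasi-linear in y; the FOC for x is 6/√x = p_x/p_y.
Solve: √x = 6·p_y/p_x, so x*(p_x,p_y) = (6·p_y/p_x)², and y* = (I − p_x·x*)/p_y.
Plugging in: x* = (6·5/9.8)² = 9.3711, y* = 31.8327.
Expenditure on x: 9.8·9.3711 = 91.8367; share = 0.3659.

share on x = 0.3659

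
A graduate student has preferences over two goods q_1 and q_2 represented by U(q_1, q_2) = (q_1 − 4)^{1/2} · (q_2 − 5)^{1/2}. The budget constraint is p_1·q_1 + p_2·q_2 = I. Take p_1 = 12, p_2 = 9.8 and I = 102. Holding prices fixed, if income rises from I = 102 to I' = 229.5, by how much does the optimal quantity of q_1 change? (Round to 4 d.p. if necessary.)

Δq_1* = 5.3125

MRS = (q_2−5)/(q_1−4). Tangency with p_1/p_2 gives q_2−5 = (p_1/p_2)·(q_1−4).
After buying the subsistence bundle (4, 5), a share 0.5 of the remaining income goes to q_1: q_1* = 4 + 0.5·(I − 4p_1 − 5p_2)/p_1.
Discretionary income = 102 − 4·12 − 5·9.8 = 5; q_1* = 4 + 0.5·5/12 = 4.2083.
At I' = 229.5: q_1* = 9.5208. Change: 9.5208 − 4.2083 = 5.3125.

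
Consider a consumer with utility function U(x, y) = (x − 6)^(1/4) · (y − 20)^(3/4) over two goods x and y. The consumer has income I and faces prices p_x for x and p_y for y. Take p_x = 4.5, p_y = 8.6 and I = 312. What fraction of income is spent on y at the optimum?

share on y = 0.8229

Substituting into the budget: x* = 6 + 0.25·(I − 6·p_x − 20·p_y)/p_x, and y* = 20 + 0.75·(…)/p_y.
Discretionary income = 312 − 6·4.5 − 20·8.6 = 113; x* = 6 + 0.25·113/4.5 = 12.2778; y* = 20 + 0.75·113/8.6 = 29.8547.
Expenditure on y: 8.6·29.8547 = 256.75; share = 0.8229.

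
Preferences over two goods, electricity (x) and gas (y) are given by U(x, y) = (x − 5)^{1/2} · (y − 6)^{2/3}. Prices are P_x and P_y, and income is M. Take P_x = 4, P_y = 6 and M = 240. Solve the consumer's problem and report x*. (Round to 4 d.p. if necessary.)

x* = 24.7143

Let x' = x−5, y' = y−6. MRS = (3/4)·y'/x' = P_x/P_y.
After buying the subsistence bundle (5, 6), a share 3/7 of the remaining income goes to x: x* = 5 + 3/7·(M − 5P_x − 6P_y)/P_x.
Discretionary income = 240 − 5·4 − 6·6 = 184; x* = 5 + 3/7·184/4 = 24.7143.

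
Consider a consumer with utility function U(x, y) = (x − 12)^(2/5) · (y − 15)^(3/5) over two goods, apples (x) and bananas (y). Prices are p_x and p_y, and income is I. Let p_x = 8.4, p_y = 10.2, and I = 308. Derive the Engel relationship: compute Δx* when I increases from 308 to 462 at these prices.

Δx* = 7.3333

MRS = (2/3)·(y−15)/(x−12). Tangency with p_x/p_y gives y−15 = (3/2)·(p_x/p_y)·(x−12).
After buying the subsistence bundle (12, 15), a share 0.4 of the remaining income goes to x: x* = 12 + 0.4·(I − 12p_x − 15p_y)/p_x.
Discretionary income = 308 − 12·8.4 − 15·10.2 = 54.2; x* = 12 + 0.4·54.2/8.4 = 14.581.
At I' = 462: x* = 21.9143. Change: 21.9143 − 14.581 = 7.3333.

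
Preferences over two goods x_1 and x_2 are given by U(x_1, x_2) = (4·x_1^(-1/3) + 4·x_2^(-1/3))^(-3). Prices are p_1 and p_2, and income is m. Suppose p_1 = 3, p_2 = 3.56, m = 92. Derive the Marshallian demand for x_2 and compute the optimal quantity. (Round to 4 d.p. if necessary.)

From the CES first-order condition, (x_2/x_1)^(4/3) = p_1/p_2.
Hence x_2/x_1 = (p_1/p_2)^(1/(4/3)), i.e. raised to the 0.75 power.
With the ratio pinned down, the budget gives x_1* = m/(p_1 + p_2·(x_2/x_1)) and x_2* = (x_2/x_1)·x_1*.
Numerically x_2/x_1 = 0.879536, so x_1* = 92/(3 + 3.56·0.879536) = 15.0053 and x_2* = 0.879536·15.0053 = 13.1977.

x_2* = 13.1977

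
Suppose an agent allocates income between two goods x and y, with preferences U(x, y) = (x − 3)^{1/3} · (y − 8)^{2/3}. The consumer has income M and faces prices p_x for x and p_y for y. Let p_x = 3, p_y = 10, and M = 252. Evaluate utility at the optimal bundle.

MRS = (1/2)·(y−8)/(x−3). Tangency with p_x/p_y gives y−8 = 2·(p_x/p_y)·(x−3).
Substituting into the budget: x* = 3 + 1/3·(M − 3·p_x − 8·p_y)/p_x, and y* = 8 + 2/3·(…)/p_y.
Discretionary income = 252 − 3·3 − 8·10 = 163; x* = 3 + 1/3·163/3 = 21.1111; y* = 8 + 2/3·163/10 = 18.8667.
Utility at the optimum: U(21.1111, 18.8667) = 12.8839.

V = 12.8839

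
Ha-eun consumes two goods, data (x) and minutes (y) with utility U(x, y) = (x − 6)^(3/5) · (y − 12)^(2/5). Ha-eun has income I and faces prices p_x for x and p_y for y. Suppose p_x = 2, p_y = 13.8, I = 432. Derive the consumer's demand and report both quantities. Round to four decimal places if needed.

x* = 82.32, y* = 19.3739

Let x' = x−6, y' = y−12. MRS = (3/2)·y'/x' = p_x/p_y.
After buying the subsistence bundle (6, 12), a share 0.6 of the remaining income goes to x: x* = 6 + 0.6·(I − 6p_x − 12p_y)/p_x.
Discretionary income = 432 − 6·2 − 12·13.8 = 254.4; x* = 6 + 0.6·254.4/2 = 82.32; y* = 12 + 0.4·254.4/13.8 = 19.3739.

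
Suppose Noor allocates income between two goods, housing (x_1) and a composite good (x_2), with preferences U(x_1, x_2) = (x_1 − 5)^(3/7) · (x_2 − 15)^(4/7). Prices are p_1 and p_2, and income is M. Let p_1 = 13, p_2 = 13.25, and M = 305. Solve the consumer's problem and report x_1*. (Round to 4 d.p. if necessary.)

Let x_1' = x_1−5, x_2' = x_2−15. MRS = (3/4)·x_2'/x_1' = p_1/p_2.
After buying the subsistence bundle (5, 15), a share 3/7 of the remaining income goes to x_1: x_1* = 5 + 3/7·(M − 5p_1 − 15p_2)/p_1.
Discretionary income = 305 − 5·13 − 15·13.25 = 41.25; x_1* = 5 + 3/7·41.25/13 = 6.3599.

x_1* = 6.3599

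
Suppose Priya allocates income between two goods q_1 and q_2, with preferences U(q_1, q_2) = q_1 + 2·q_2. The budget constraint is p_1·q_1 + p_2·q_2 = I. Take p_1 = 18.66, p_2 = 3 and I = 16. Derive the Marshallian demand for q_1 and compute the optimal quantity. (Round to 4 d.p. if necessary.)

q_1* = 0

Perfect substitutes: compare marginal utility per dollar. 1/p_1 vs 2/p_2 → 0.0536 vs 0.6667.
q_2 gives more utility per dollar, so spend all income on q_2: q_2* = I/p_2, q_1* = 0.
Numerically: q_1* = 0, q_2* = 5.3333.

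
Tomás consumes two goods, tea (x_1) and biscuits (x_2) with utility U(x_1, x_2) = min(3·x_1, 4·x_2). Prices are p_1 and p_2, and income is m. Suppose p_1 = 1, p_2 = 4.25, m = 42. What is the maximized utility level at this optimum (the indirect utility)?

V = 30.0896

Leontief preferences: the optimum is at the kink where x_1/4 = x_2/3, i.e. x_2 = (3/4)·x_1.
Budget: p_1·x_1 + p_2·(3/4)·x_1 = m, so (4·p_1 + 3·p_2)·x_1 = 4·m.
Demand: x_1*(p_1,p_2,m) = 4·m/(4·p_1 + 3·p_2), x_2* = 3·m/(4·p_1 + 3·p_2).
Here 4·1 + 3·4.25 = 16.75, giving x_1* = 10.0299 and x_2* = 7.5224.
Utility at the optimum: U(10.0299, 7.5224) = 30.0896.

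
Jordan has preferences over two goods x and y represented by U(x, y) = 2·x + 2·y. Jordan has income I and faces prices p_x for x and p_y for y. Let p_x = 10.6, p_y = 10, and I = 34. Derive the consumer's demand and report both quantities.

x* = 0, y* = 3.4

y gives more utility per dollar, so spend all income on y: y* = I/p_y, x* = 0.
Numerically: x* = 0, y* = 3.4.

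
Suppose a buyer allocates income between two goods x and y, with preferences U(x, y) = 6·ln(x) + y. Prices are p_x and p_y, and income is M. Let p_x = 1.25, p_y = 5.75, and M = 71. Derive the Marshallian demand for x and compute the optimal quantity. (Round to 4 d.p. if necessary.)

MU_x = 6/x, MU_y = 1. Tangency: 6/x = p_x/p_y.
So x*(p_x,p_y) = 6·p_y/p_x, independent of income; and y* = (M − 6·p_y)/p_y.
At the given prices: x* = 6·5.75/1.25 = 27.6.

x* = 27.6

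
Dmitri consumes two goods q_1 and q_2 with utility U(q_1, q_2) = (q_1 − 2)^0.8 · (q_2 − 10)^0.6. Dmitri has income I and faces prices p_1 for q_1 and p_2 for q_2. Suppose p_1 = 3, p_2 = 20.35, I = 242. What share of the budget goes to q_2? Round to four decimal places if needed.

share on q_2 = 0.8985

This is Cobb-Douglas in (q_1−2, q_2−10): tangency gives 0.8·p_2·(q_2−10) = 0.6·p_1·(q_1−2).
After buying the subsistence bundle (2, 10), a share 4/7 of the remaining income goes to q_1: q_1* = 2 + 4/7·(I − 2p_1 − 10p_2)/p_1.
Discretionary income = 242 − 2·3 − 10·20.35 = 32.5; q_1* = 2 + 4/7·32.5/3 = 8.1905; q_2* = 10 + 3/7·32.5/20.35 = 10.6845.
Expenditure on q_2: 20.35·10.6845 = 217.4286; share = 0.8985.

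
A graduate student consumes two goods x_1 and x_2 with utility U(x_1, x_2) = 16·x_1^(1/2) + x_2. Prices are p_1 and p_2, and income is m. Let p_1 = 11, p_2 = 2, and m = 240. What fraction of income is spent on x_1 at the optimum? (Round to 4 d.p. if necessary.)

MU_x_1 = 8/√x_1, MU_x_2 = 1. Tangency: 8/√x_1 = p_1/p_2.
Thus x_1* = (8·p_2/p_1)² — independent of m — with the rest of income spent on x_2.
Plugging in: x_1* = (8·2/11)² = 2.1157, x_2* = 108.3636.
Expenditure on x_1: 11·2.1157 = 23.2727; share = 0.097.

share on x_1 = 0.097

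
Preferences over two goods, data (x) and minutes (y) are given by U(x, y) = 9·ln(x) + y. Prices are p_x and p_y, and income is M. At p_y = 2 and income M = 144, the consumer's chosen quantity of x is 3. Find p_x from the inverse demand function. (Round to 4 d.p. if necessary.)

p_x = 6

Set MRS = p_x/p_y: (9/x)/1 = p_x/p_y.
So x*(p_x,p_y) = 9·p_y/p_x, independent of income; and y* = (M − 9·p_y)/p_y.
Set x* = 3 in the demand function and solve for p_x: p_x = 6.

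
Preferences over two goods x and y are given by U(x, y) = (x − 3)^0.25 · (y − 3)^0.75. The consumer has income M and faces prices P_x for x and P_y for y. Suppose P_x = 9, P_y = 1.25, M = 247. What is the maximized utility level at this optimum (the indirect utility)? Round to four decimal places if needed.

Let x' = x−3, y' = y−3. MRS = (1/3)·y'/x' = P_x/P_y.
Substituting into the budget: x* = 3 + 0.25·(M − 3·P_x − 3·P_y)/P_x, and y* = 3 + 0.75·(…)/P_y.
Discretionary income = 247 − 3·9 − 3·1.25 = 216.25; x* = 3 + 0.25·216.25/9 = 9.0069; y* = 3 + 0.75·216.25/1.25 = 132.75.
Utility at the optimum: U(9.0069, 132.75) = 60.1858.

V = 60.1858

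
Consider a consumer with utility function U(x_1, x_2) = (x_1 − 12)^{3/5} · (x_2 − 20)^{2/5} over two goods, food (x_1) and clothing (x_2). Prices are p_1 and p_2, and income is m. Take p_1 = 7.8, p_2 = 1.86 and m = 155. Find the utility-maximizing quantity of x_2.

x_2* = 25.2043

This is Cobb-Douglas in (x_1−12, x_2−20): tangency gives 0.6·p_2·(x_2−20) = 0.4·p_1·(x_1−12).
Substituting into the budget: x_1* = 12 + 0.6·(m − 12·p_1 − 20·p_2)/p_1, and x_2* = 20 + 0.4·(…)/p_2.
Discretionary income = 155 − 12·7.8 − 20·1.86 = 24.2; x_2* = 20 + 0.4·24.2/1.86 = 25.2043.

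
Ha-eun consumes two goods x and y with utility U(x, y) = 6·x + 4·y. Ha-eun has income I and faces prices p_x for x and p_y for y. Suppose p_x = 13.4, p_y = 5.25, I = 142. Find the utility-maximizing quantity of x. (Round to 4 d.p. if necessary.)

x* = 0

Linear utility — the consumer picks whichever good has higher MU/price: 6/13.4 = 0.4478 vs 4/5.25 = 0.7619.
y gives more utility per dollar, so spend all income on y: y* = I/p_y, x* = 0.
Numerically: x* = 0, y* = 27.0476.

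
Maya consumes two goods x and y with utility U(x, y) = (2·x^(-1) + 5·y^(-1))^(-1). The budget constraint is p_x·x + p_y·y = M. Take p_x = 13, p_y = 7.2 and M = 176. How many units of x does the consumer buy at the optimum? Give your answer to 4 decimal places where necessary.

Substitute y = (y/x)·x into the budget: x* = M/(p_x + p_y·(y/x)).
Numerically y/x = 2.124591, so x* = 176/(13 + 7.2·2.124591) = 6.2197.

x* = 6.2197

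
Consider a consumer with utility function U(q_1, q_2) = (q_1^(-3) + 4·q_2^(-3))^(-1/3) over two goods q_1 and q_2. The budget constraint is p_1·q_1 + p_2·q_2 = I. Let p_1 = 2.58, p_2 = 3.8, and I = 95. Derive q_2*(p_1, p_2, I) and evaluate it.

q_2* = 16.3518

From the CES first-order condition, (1/4)·(q_2/q_1)^(4) = p_1/p_2.
Hence q_2/q_1 = (4·p_1/p_2)^(1/(4)), i.e. raised to the 0.25 power.
With the ratio pinned down, the budget gives q_1* = I/(p_1 + p_2·(q_2/q_1)) and q_2* = (q_2/q_1)·q_1*.
Numerically q_2/q_1 = 1.283731, so q_1* = 95/(2.58 + 3.8·1.283731) = 12.7377 and q_2* = 1.283731·12.7377 = 16.3518.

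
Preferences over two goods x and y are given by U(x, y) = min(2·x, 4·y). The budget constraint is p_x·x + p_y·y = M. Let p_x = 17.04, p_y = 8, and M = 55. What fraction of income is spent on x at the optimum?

With perfect complements, no substitution: consume in ratio x:y = 4:2.
Budget: p_x·x + p_y·(1/2)·x = M, so (4·p_x + 2·p_y)·x = 4·M.
Demand: x*(p_x,p_y,M) = 4·M/(4·p_x + 2·p_y), y* = 2·M/(4·p_x + 2·p_y).
Here 4·17.04 + 2·8 = 84.16, giving x* = 2.6141 and y* = 1.307.
Expenditure on x: 17.04·2.6141 = 44.5437; share = 0.8099.

share on x = 0.8099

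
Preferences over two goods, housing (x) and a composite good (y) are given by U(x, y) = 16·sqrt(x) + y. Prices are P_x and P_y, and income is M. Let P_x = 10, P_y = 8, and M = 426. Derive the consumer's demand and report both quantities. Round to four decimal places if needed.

Set MRS = P_x/P_y: 8·x^(−1/2) = P_x/P_y.
Solve: √x = 8·P_y/P_x, so x*(P_x,P_y) = (8·P_y/P_x)², and y* = (M − P_x·x*)/P_y.
Plugging in: x* = (8·8/10)² = 40.96, y* = 2.05.

x* = 40.96, y* = 2.05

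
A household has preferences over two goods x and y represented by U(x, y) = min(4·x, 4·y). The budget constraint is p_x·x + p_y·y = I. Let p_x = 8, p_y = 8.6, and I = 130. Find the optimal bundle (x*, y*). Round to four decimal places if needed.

With perfect complements, no substitution: consume in ratio x:y = 4:4.
Budget: p_x·x + p_y·x = I, so (4·p_x + 4·p_y)·x = 4·I.
Demand: x*(p_x,p_y,I) = 4·I/(4·p_x + 4·p_y), y* = 4·I/(4·p_x + 4·p_y).
Here 4·8 + 4·8.6 = 66.4, giving x* = 7.8313 and y* = 7.8313.

x* = 7.8313, y* = 7.8313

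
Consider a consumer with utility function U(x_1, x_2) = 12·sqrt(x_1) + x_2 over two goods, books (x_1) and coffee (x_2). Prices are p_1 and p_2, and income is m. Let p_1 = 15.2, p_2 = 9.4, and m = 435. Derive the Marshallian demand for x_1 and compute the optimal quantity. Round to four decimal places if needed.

x_1* = 13.768

Solve: √x_1 = 6·p_2/p_1, so x_1*(p_1,p_2) = (6·p_2/p_1)², and x_2* = (m − p_1·x_1*)/p_2.
Plugging in: x_1* = (6·9.4/15.2)² = 13.768.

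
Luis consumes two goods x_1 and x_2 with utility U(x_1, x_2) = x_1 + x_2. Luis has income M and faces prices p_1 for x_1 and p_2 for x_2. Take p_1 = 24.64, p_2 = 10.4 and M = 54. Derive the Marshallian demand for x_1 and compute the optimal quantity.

x_1* = 0

Perfect substitutes: compare marginal utility per dollar. 1/p_1 vs 1/p_2 → 0.0406 vs 0.0962.
x_2 gives more utility per dollar, so spend all income on x_2: x_2* = M/p_2, x_1* = 0.
Numerically: x_1* = 0, x_2* = 5.1923.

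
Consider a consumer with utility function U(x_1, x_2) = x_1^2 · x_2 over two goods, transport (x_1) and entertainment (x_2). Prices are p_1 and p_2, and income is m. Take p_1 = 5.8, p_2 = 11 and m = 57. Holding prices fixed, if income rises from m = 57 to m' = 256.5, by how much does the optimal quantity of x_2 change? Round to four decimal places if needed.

Δx_2* = 6.0455

Tangency: MRS = 2·x_2/x_1 = p_1/p_2.
So 2·p_2·x_2 = p_1·x_1; combined with the budget, a share 2/3 of income goes to x_1.
Demand: x_1*(p_1,p_2,m) = 2/3·m/p_1 and x_2* = 1/3·m/p_2.
At p_1=5.8, p_2=11, m=57: x_2* = 1/3·57/11 = 1.7273.
At m' = 256.5: x_2* = 7.7727. Change: 7.7727 − 1.7273 = 6.0455.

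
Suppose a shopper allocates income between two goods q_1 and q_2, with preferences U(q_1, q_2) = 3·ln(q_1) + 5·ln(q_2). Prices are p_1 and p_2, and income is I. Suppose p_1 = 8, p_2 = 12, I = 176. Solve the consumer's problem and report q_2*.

q_2* = 9.1667

Tangency: MRS = (3/5)·q_2/q_1 = p_1/p_2.
So 3·p_2·q_2 = 5·p_1·q_1; combined with the budget, a share 0.375 of income goes to q_1.
Demand: q_1*(p_1,p_2,I) = 0.375·I/p_1 and q_2* = 0.625·I/p_2.
At p_1=8, p_2=12, I=176: q_2* = 0.625·176/12 = 9.1667.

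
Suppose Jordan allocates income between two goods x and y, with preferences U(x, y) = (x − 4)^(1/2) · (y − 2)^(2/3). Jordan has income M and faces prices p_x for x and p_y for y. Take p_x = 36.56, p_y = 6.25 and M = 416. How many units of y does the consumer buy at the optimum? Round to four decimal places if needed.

y* = 25.5209

This is Cobb-Douglas in (x−4, y−2): tangency gives 0.5·p_y·(y−2) = 2/3·p_x·(x−4).
After buying the subsistence bundle (4, 2), a share 3/7 of the remaining income goes to x: x* = 4 + 3/7·(M − 4p_x − 2p_y)/p_x.
Discretionary income = 416 − 4·36.56 − 2·6.25 = 257.26; y* = 2 + 4/7·257.26/6.25 = 25.5209.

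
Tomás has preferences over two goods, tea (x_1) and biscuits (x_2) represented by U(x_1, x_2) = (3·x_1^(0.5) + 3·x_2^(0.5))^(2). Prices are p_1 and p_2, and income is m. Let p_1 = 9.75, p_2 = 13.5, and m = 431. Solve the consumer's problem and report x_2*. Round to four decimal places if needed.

x_2* = 13.3883

MU_x_1 ∝ 3·x_1^(-0.5), MU_x_2 ∝ 3·x_2^(-0.5), so MRS = (x_2/x_1)^(0.5) = p_1/p_2.
Solve for the ratio: x_2/x_1 = [p_1/p_2]^(2).
Substitute x_2 = (x_2/x_1)·x_1 into the budget: x_1* = m/(p_1 + p_2·(x_2/x_1)).
Numerically x_2/x_1 = 0.521605, so x_1* = 431/(9.75 + 13.5·0.521605) = 25.6675 and x_2* = 0.521605·25.6675 = 13.3883.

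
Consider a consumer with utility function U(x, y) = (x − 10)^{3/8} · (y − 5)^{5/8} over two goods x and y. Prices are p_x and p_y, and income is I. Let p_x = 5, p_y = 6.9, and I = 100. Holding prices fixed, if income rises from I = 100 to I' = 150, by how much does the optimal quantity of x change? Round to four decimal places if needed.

MRS = (3/5)·(y−5)/(x−10). Tangency with p_x/p_y gives y−5 = (5/3)·(p_x/p_y)·(x−10).
After buying the subsistence bundle (10, 5), a share 0.375 of the remaining income goes to x: x* = 10 + 0.375·(I − 10p_x − 5p_y)/p_x.
Discretionary income = 100 − 10·5 − 5·6.9 = 15.5; x* = 10 + 0.375·15.5/5 = 11.1625.
At I' = 150: x* = 14.9125. Change: 14.9125 − 11.1625 = 3.75.

Δx* = 3.75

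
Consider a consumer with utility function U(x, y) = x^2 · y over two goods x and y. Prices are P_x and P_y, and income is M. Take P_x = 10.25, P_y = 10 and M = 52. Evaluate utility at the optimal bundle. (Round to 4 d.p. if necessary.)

V = 19.8271

Tangency: MRS = 2·y/x = P_x/P_y.
So 2·P_y·y = P_x·x; combined with the budget, a share 2/3 of income goes to x.
Demand: x*(P_x,P_y,M) = 2/3·M/P_x and y* = 1/3·M/P_y.
At P_x=10.25, P_y=10, M=52: x* = 2/3·52/10.25 = 3.3821, y* = 1.7333.
Utility at the optimum: U(3.3821, 1.7333) = 19.8271.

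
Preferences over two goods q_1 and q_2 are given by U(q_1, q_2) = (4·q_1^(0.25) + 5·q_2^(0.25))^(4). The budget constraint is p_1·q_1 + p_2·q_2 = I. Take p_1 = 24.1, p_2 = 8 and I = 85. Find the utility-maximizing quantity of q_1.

q_1* = 1.1977

MU_q_1 ∝ 4·q_1^(-0.75), MU_q_2 ∝ 5·q_2^(-0.75), so MRS = (4/5)·(q_2/q_1)^(0.75) = p_1/p_2.
Hence q_2/q_1 = ((5/4)·p_1/p_2)^(1/(0.75)), i.e. raised to the 4/3 power.
Substitute q_2 = (q_2/q_1)·q_1 into the budget: q_1* = I/(p_1 + p_2·(q_2/q_1)).
Numerically q_2/q_1 = 5.85845, so q_1* = 85/(24.1 + 8·5.85845) = 1.1977.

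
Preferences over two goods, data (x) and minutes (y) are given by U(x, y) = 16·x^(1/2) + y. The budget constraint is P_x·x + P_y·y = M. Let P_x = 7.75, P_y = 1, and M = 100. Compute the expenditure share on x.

Set MRS = P_x/P_y: 8·x^(−1/2) = P_x/P_y.
Thus x* = (8·P_y/P_x)² — independent of M — with the rest of income spent on y.
Plugging in: x* = (8·1/7.75)² = 1.0656, y* = 91.7419.
Expenditure on x: 7.75·1.0656 = 8.2581; share = 0.0826.

share on x = 0.0826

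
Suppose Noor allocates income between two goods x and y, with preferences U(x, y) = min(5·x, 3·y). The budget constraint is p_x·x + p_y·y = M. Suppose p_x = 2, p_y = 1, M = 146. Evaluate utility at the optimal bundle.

V = 199.0909

With perfect complements, no substitution: consume in ratio x:y = 3:5.
Budget: p_x·x + p_y·(5/3)·x = M, so (3·p_x + 5·p_y)·x = 3·M.
Demand: x*(p_x,p_y,M) = 3·M/(3·p_x + 5·p_y), y* = 5·M/(3·p_x + 5·p_y).
Here 3·2 + 5·1 = 11, giving x* = 39.8182 and y* = 66.3636.
Utility at the optimum: U(39.8182, 66.3636) = 199.0909.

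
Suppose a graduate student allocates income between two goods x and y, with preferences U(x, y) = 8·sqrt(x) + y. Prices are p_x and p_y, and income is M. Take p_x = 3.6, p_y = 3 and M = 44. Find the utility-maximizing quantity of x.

x* = 11.1111

Set MRS = p_x/p_y: 4·x^(−1/2) = p_x/p_y.
Thus x* = (4·p_y/p_x)² — independent of M — with the rest of income spent on y.
Plugging in: x* = (4·3/3.6)² = 11.1111.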